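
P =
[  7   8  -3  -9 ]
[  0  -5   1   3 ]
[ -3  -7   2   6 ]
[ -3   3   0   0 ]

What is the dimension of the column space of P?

2

Row reduce to echelon form.
R3 ← R3 + (3/7)·R1: [0, -25/7, 5/7, 15/7]
R4 ← R4 + (3/7)·R1: [0, 45/7, -9/7, -27/7]
R3 ← R3 − (5/7)·R2: [0, 0, 0, 0]
R4 ← R4 + (9/7)·R2: [0, 0, 0, 0]
Echelon form has 2 nonzero rows, so rank(P) = 2.
The column space has dimension equal to the rank: 2.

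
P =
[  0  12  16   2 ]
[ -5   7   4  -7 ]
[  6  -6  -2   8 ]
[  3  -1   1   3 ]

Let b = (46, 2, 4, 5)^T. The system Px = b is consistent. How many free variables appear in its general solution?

1

Row reduce the augmented matrix [P | b].
Swap R1 ↔ R2
R3 ← R3 + (6/5)·R1: [0, 12/5, 14/5, -2/5, 32/5]
R4 ← R4 + (3/5)·R1: [0, 16/5, 17/5, -6/5, 31/5]
R3 ← R3 − (1/5)·R2: [0, 0, -2/5, -4/5, -14/5]
R4 ← R4 − (4/15)·R2: [0, 0, -13/15, -26/15, -91/15]
R4 ← R4 − (13/6)·R3: [0, 0, 0, 0, 0]
The echelon form has 3 nonzero rows, and every pivot lies in the first 4 columns, so rank(P) = rank([P|b]) = 3.
The system is consistent.
Free variables = (unknowns) − (rank) = 4 − 3 = 1.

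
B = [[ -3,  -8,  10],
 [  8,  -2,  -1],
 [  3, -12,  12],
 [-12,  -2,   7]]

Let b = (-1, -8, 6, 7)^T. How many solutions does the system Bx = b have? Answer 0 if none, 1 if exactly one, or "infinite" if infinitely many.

0

Row reduce the augmented matrix [B | b].
R2 ← R2 + (8/3)·R1: [0, -70/3, 77/3, -32/3]
R3 ← R3 + R1: [0, -20, 22, 5]
R4 ← R4 − (4)·R1: [0, 30, -33, 11]
R3 ← R3 − (6/7)·R2: [0, 0, 0, 99/7]
R4 ← R4 + (9/7)·R2: [0, 0, 0, -19/7]
R4 ← R4 + (19/99)·R3: [0, 0, 0, 0]
The echelon form has 3 nonzero rows; the last pivot sits in the augmented column, so rank(B) = 2 but rank([B|b]) = 3.
Since the ranks differ, the system is inconsistent.
It has no solutions.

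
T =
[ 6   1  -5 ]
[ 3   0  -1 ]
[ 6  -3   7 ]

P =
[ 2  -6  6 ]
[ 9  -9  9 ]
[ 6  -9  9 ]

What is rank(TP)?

First compute TP:
[[ -9,   0,   0],
 [  0,  -9,   9],
 [ 27, -72,  72]]
Now row reduce the product.
R3 ← R3 + (3)·R1: [0, -72, 72]
R3 ← R3 − (8)·R2: [0, 0, 0]
2 nonzero rows, so rank(TP) = 2.

2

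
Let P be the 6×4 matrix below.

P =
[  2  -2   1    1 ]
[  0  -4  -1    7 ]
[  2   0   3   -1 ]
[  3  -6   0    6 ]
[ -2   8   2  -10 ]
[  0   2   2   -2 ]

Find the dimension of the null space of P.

Row reduce to echelon form.
R3 ← R3 − R1: [0, 2, 2, -2]
R4 ← R4 − (3/2)·R1: [0, -3, -3/2, 9/2]
R5 ← R5 + R1: [0, 6, 3, -9]
R3 ← R3 + (1/2)·R2: [0, 0, 3/2, 3/2]
R4 ← R4 − (3/4)·R2: [0, 0, -3/4, -3/4]
R5 ← R5 + (3/2)·R2: [0, 0, 3/2, 3/2]
R6 ← R6 + (1/2)·R2: [0, 0, 3/2, 3/2]
R4 ← R4 + (1/2)·R3: [0, 0, 0, 0]
R5 ← R5 − R3: [0, 0, 0, 0]
R6 ← R6 − R3: [0, 0, 0, 0]
3 nonzero rows, so rank(P) = 3.
P has 4 columns; by rank–nullity, nullity = 4 − 3 = 1.

1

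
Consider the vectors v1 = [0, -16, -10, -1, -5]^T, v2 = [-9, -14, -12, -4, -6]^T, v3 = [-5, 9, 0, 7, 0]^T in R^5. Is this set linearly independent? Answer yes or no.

Form the matrix with these vectors as rows and row reduce.
Swap R1 ↔ R2
R3 ← R3 − (5/9)·R1: [0, 151/9, 20/3, 83/9, 10/3]
R3 ← R3 + (151/144)·R2: [0, 0, -275/72, 1177/144, -275/144]
3 nonzero rows, so the 3 vectors span a space of dimension 3.
Since 3 = 3, the vectors are linearly independent.

yes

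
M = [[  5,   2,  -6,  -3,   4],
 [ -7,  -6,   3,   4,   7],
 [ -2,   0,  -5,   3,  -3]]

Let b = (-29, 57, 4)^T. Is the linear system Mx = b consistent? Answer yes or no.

yes

Row reduce the augmented matrix [M | b].
R2 ← R2 + (7/5)·R1: [0, -16/5, -27/5, -1/5, 63/5, 82/5]
R3 ← R3 + (2/5)·R1: [0, 4/5, -37/5, 9/5, -7/5, -38/5]
R3 ← R3 + (1/4)·R2: [0, 0, -35/4, 7/4, 7/4, -7/2]
The echelon form has 3 nonzero rows, and every pivot lies in the first 5 columns, so rank(M) = rank([M|b]) = 3.
The system is consistent.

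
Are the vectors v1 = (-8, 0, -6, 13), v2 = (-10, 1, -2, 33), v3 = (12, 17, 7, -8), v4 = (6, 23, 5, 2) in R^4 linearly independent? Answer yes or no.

yes

Form the matrix with these vectors as rows and row reduce.
R2 ← R2 − (5/4)·R1: [0, 1, 11/2, 67/4]
R3 ← R3 + (3/2)·R1: [0, 17, -2, 23/2]
R4 ← R4 + (3/4)·R1: [0, 23, 1/2, 47/4]
R3 ← R3 − (17)·R2: [0, 0, -191/2, -1093/4]
R4 ← R4 − (23)·R2: [0, 0, -126, -747/2]
R4 ← R4 − (252/191)·R3: [0, 0, 0, -4959/382]
4 nonzero rows, so the 4 vectors span a space of dimension 4.
Since 4 = 4, the vectors are linearly independent.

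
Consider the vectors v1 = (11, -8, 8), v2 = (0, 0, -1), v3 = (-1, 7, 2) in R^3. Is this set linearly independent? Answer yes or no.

yes

Form the matrix with these vectors as rows and row reduce.
R3 ← R3 + (1/11)·R1: [0, 69/11, 30/11]
Swap R2 ↔ R3
3 nonzero rows, so the 3 vectors span a space of dimension 3.
Since 3 = 3, the vectors are linearly independent.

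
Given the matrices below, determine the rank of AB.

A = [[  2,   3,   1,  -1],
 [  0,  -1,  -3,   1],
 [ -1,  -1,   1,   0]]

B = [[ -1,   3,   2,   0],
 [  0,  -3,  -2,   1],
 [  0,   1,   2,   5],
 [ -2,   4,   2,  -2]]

2

First compute AB:
[[  0,  -6,  -2,  10],
 [ -2,   4,  -2, -18],
 [  1,   1,   2,   4]]
Now row reduce the product.
Swap R1 ↔ R2
R3 ← R3 + (1/2)·R1: [0, 3, 1, -5]
R3 ← R3 + (1/2)·R2: [0, 0, 0, 0]
2 nonzero rows, so rank(AB) = 2.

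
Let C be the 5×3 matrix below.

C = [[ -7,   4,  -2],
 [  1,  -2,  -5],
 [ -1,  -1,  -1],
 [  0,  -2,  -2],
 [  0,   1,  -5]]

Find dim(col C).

Row reduce to echelon form.
R2 ← R2 + (1/7)·R1: [0, -10/7, -37/7]
R3 ← R3 − (1/7)·R1: [0, -11/7, -5/7]
R3 ← R3 − (11/10)·R2: [0, 0, 51/10]
R4 ← R4 − (7/5)·R2: [0, 0, 27/5]
R5 ← R5 + (7/10)·R2: [0, 0, -87/10]
R4 ← R4 − (18/17)·R3: [0, 0, 0]
R5 ← R5 + (29/17)·R3: [0, 0, 0]
Echelon form has 3 nonzero rows, so rank(C) = 3.
The column space has dimension equal to the rank: 3.

3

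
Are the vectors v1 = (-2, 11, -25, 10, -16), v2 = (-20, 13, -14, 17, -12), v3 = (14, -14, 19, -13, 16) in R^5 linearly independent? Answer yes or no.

Form the matrix with these vectors as rows and row reduce.
R2 ← R2 − (10)·R1: [0, -97, 236, -83, 148]
R3 ← R3 + (7)·R1: [0, 63, -156, 57, -96]
R3 ← R3 + (63/97)·R2: [0, 0, -264/97, 300/97, 12/97]
3 nonzero rows, so the 3 vectors span a space of dimension 3.
Since 3 = 3, the vectors are linearly independent.

yes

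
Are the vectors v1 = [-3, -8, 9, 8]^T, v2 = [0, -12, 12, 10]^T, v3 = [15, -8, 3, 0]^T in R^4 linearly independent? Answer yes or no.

no

Form the matrix with these vectors as rows and row reduce.
R3 ← R3 + (5)·R1: [0, -48, 48, 40]
R3 ← R3 − (4)·R2: [0, 0, 0, 0]
2 nonzero rows, so the 3 vectors span a space of dimension 2.
Since 2 < 3, the vectors are linearly dependent.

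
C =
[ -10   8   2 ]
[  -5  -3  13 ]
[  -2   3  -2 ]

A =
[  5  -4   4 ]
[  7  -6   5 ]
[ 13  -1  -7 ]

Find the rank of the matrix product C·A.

First compute CA:
[[ 32, -10, -14],
 [123,  25, -126],
 [-15,  -8,  21]]
Now row reduce the product.
R2 ← R2 − (123/32)·R1: [0, 1015/16, -1155/16]
R3 ← R3 + (15/32)·R1: [0, -203/16, 231/16]
R3 ← R3 + (1/5)·R2: [0, 0, 0]
2 nonzero rows, so rank(CA) = 2.

2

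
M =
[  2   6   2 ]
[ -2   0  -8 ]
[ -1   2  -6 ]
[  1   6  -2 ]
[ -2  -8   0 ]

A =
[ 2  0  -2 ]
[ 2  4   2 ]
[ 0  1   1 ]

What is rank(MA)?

2

First compute MA:
[[ 16,  26,  10],
 [ -4,  -8,  -4],
 [  2,   2,   0],
 [ 14,  22,   8],
 [-20, -32, -12]]
Now row reduce the product.
R2 ← R2 + (1/4)·R1: [0, -3/2, -3/2]
R3 ← R3 − (1/8)·R1: [0, -5/4, -5/4]
R4 ← R4 − (7/8)·R1: [0, -3/4, -3/4]
R5 ← R5 + (5/4)·R1: [0, 1/2, 1/2]
R3 ← R3 − (5/6)·R2: [0, 0, 0]
R4 ← R4 − (1/2)·R2: [0, 0, 0]
R5 ← R5 + (1/3)·R2: [0, 0, 0]
2 nonzero rows, so rank(MA) = 2.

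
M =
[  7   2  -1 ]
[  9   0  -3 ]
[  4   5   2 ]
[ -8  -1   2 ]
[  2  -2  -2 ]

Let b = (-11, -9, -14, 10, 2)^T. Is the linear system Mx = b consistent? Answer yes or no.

Row reduce the augmented matrix [M | b].
R2 ← R2 − (9/7)·R1: [0, -18/7, -12/7, 36/7]
R3 ← R3 − (4/7)·R1: [0, 27/7, 18/7, -54/7]
R4 ← R4 + (8/7)·R1: [0, 9/7, 6/7, -18/7]
R5 ← R5 − (2/7)·R1: [0, -18/7, -12/7, 36/7]
R3 ← R3 + (3/2)·R2: [0, 0, 0, 0]
R4 ← R4 + (1/2)·R2: [0, 0, 0, 0]
R5 ← R5 − R2: [0, 0, 0, 0]
The echelon form has 2 nonzero rows, and every pivot lies in the first 3 columns, so rank(M) = rank([M|b]) = 2.
The system is consistent.

yes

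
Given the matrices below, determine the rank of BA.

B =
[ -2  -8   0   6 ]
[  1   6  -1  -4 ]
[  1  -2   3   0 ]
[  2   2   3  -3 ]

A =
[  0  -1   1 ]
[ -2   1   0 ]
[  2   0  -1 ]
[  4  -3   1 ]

First compute BA:
[[ 40, -24,   4],
 [-30,  17,  -2],
 [ 10,  -3,  -2],
 [-10,   9,  -4]]
Now row reduce the product.
R2 ← R2 + (3/4)·R1: [0, -1, 1]
R3 ← R3 − (1/4)·R1: [0, 3, -3]
R4 ← R4 + (1/4)·R1: [0, 3, -3]
R3 ← R3 + (3)·R2: [0, 0, 0]
R4 ← R4 + (3)·R2: [0, 0, 0]
2 nonzero rows, so rank(BA) = 2.

2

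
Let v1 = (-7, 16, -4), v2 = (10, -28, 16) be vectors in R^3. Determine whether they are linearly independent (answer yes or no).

Form the matrix with these vectors as rows and row reduce.
R2 ← R2 + (10/7)·R1: [0, -36/7, 72/7]
2 nonzero rows, so the 2 vectors span a space of dimension 2.
Since 2 = 2, the vectors are linearly independent.

yes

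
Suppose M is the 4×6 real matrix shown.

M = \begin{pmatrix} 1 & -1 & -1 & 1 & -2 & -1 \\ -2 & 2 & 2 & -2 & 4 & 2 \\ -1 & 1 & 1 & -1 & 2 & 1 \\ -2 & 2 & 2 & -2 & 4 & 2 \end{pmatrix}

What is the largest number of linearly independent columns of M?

1

Row reduce to echelon form.
R2 ← R2 + (2)·R1: [0, 0, 0, 0, 0, 0]
R3 ← R3 + R1: [0, 0, 0, 0, 0, 0]
R4 ← R4 + (2)·R1: [0, 0, 0, 0, 0, 0]
Echelon form has 1 nonzero row, so rank(M) = 1.
The rank gives the maximum number of linearly independent columns: 1.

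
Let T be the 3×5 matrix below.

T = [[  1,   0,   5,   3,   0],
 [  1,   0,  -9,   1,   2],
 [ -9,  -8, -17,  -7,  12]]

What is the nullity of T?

2

Row reduce to echelon form.
R2 ← R2 − R1: [0, 0, -14, -2, 2]
R3 ← R3 + (9)·R1: [0, -8, 28, 20, 12]
Swap R2 ↔ R3
3 nonzero rows, so rank(T) = 3.
T has 5 columns; by rank–nullity, nullity = 5 − 3 = 2.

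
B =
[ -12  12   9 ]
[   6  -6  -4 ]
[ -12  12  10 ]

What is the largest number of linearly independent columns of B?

2

Row reduce to echelon form.
R2 ← R2 + (1/2)·R1: [0, 0, 1/2]
R3 ← R3 − R1: [0, 0, 1]
R3 ← R3 − (2)·R2: [0, 0, 0]
Echelon form has 2 nonzero rows, so rank(B) = 2.
The rank gives the maximum number of linearly independent columns: 2.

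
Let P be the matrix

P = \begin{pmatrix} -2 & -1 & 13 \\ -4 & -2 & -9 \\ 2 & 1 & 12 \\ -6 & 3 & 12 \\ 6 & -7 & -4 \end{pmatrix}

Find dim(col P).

Row reduce to echelon form.
R2 ← R2 − (2)·R1: [0, 0, -35]
R3 ← R3 + R1: [0, 0, 25]
R4 ← R4 − (3)·R1: [0, 6, -27]
R5 ← R5 + (3)·R1: [0, -10, 35]
Swap R2 ↔ R4
R5 ← R5 + (5/3)·R2: [0, 0, -10]
R4 ← R4 + (7/5)·R3: [0, 0, 0]
R5 ← R5 + (2/5)·R3: [0, 0, 0]
Echelon form has 3 nonzero rows, so rank(P) = 3.
The column space has dimension equal to the rank: 3.

3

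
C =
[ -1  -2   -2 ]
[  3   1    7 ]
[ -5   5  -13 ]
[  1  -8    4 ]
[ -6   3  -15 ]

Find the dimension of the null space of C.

Row reduce to echelon form.
R2 ← R2 + (3)·R1: [0, -5, 1]
R3 ← R3 − (5)·R1: [0, 15, -3]
R4 ← R4 + R1: [0, -10, 2]
R5 ← R5 − (6)·R1: [0, 15, -3]
R3 ← R3 + (3)·R2: [0, 0, 0]
R4 ← R4 − (2)·R2: [0, 0, 0]
R5 ← R5 + (3)·R2: [0, 0, 0]
2 nonzero rows, so rank(C) = 2.
C has 3 columns; by rank–nullity, nullity = 3 − 2 = 1.

1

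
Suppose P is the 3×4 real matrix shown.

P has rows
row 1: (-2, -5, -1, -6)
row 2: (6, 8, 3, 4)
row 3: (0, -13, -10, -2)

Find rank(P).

Row reduce to echelon form.
R2 ← R2 + (3)·R1: [0, -7, 0, -14]
R3 ← R3 − (13/7)·R2: [0, 0, -10, 24]
Echelon form has 3 nonzero rows, so rank(P) = 3.

3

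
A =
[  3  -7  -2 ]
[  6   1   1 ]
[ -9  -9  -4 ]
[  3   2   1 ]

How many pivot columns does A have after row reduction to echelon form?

2

Row reduce to echelon form.
R2 ← R2 − (2)·R1: [0, 15, 5]
R3 ← R3 + (3)·R1: [0, -30, -10]
R4 ← R4 − R1: [0, 9, 3]
R3 ← R3 + (2)·R2: [0, 0, 0]
R4 ← R4 − (3/5)·R2: [0, 0, 0]
Echelon form has 2 nonzero rows, so rank(A) = 2.
Each nonzero row contributes one pivot column: 2 pivot columns.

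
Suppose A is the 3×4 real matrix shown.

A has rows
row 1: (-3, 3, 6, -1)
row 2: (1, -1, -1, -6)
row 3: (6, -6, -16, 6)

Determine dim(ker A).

Row reduce to echelon form.
R2 ← R2 + (1/3)·R1: [0, 0, 1, -19/3]
R3 ← R3 + (2)·R1: [0, 0, -4, 4]
R3 ← R3 + (4)·R2: [0, 0, 0, -64/3]
3 nonzero rows, so rank(A) = 3.
A has 4 columns; by rank–nullity, nullity = 4 − 3 = 1.

1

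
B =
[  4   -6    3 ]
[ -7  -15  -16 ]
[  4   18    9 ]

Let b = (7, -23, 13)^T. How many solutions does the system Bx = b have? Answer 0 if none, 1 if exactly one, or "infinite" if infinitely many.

1

Row reduce the augmented matrix [B | b].
R2 ← R2 + (7/4)·R1: [0, -51/2, -43/4, -43/4]
R3 ← R3 − R1: [0, 24, 6, 6]
R3 ← R3 + (16/17)·R2: [0, 0, -70/17, -70/17]
The echelon form has 3 nonzero rows, and every pivot lies in the first 3 columns, so rank(B) = rank([B|b]) = 3.
The system is consistent.
rank = 3 = number of unknowns, so the solution is unique.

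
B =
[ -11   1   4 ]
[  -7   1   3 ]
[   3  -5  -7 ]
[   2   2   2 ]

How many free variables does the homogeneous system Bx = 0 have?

Row reduce to echelon form.
R2 ← R2 − (7/11)·R1: [0, 4/11, 5/11]
R3 ← R3 + (3/11)·R1: [0, -52/11, -65/11]
R4 ← R4 + (2/11)·R1: [0, 24/11, 30/11]
R3 ← R3 + (13)·R2: [0, 0, 0]
R4 ← R4 − (6)·R2: [0, 0, 0]
2 nonzero rows, so rank(B) = 2.
B has 3 columns; by rank–nullity, nullity = 3 − 2 = 1.

1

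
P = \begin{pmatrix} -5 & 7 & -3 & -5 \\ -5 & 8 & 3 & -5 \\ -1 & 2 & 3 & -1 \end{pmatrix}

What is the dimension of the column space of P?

Row reduce to echelon form.
R2 ← R2 − R1: [0, 1, 6, 0]
R3 ← R3 − (1/5)·R1: [0, 3/5, 18/5, 0]
R3 ← R3 − (3/5)·R2: [0, 0, 0, 0]
Echelon form has 2 nonzero rows, so rank(P) = 2.
The column space has dimension equal to the rank: 2.

2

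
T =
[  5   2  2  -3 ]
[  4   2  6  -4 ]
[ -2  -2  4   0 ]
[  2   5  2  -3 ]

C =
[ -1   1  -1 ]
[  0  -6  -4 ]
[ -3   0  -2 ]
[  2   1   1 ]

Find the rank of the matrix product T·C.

3

First compute TC:
[[-17, -10, -20],
 [-30, -12, -28],
 [-10,  10,   2],
 [-14, -31, -29]]
Now row reduce the product.
R2 ← R2 − (30/17)·R1: [0, 96/17, 124/17]
R3 ← R3 − (10/17)·R1: [0, 270/17, 234/17]
R4 ← R4 − (14/17)·R1: [0, -387/17, -213/17]
R3 ← R3 − (45/16)·R2: [0, 0, -27/4]
R4 ← R4 + (129/32)·R2: [0, 0, 135/8]
R4 ← R4 + (5/2)·R3: [0, 0, 0]
3 nonzero rows, so rank(TC) = 3.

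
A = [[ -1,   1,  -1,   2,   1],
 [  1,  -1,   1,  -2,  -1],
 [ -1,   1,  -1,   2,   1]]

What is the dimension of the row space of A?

1

Row reduce to echelon form.
R2 ← R2 + R1: [0, 0, 0, 0, 0]
R3 ← R3 − R1: [0, 0, 0, 0, 0]
Echelon form has 1 nonzero row, so rank(A) = 1.
The row space has dimension equal to the rank: 1.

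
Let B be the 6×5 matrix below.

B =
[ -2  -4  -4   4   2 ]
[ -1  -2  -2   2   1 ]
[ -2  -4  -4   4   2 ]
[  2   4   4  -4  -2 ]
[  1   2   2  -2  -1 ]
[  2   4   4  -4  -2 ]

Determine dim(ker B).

4

Row reduce to echelon form.
R2 ← R2 − (1/2)·R1: [0, 0, 0, 0, 0]
R3 ← R3 − R1: [0, 0, 0, 0, 0]
R4 ← R4 + R1: [0, 0, 0, 0, 0]
R5 ← R5 + (1/2)·R1: [0, 0, 0, 0, 0]
R6 ← R6 + R1: [0, 0, 0, 0, 0]
1 nonzero row, so rank(B) = 1.
B has 5 columns; by rank–nullity, nullity = 5 − 1 = 4.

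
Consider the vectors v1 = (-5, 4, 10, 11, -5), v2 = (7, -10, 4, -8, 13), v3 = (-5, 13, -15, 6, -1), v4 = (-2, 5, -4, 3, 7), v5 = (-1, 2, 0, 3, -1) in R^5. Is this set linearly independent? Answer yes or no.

no

Form the matrix with these vectors as rows and row reduce.
R2 ← R2 + (7/5)·R1: [0, -22/5, 18, 37/5, 6]
R3 ← R3 − R1: [0, 9, -25, -5, 4]
R4 ← R4 − (2/5)·R1: [0, 17/5, -8, -7/5, 9]
R5 ← R5 − (1/5)·R1: [0, 6/5, -2, 4/5, 0]
R3 ← R3 + (45/22)·R2: [0, 0, 130/11, 223/22, 179/11]
R4 ← R4 + (17/22)·R2: [0, 0, 65/11, 95/22, 150/11]
R5 ← R5 + (3/11)·R2: [0, 0, 32/11, 31/11, 18/11]
R4 ← R4 − (1/2)·R3: [0, 0, 0, -3/4, 11/2]
R5 ← R5 − (16/65)·R3: [0, 0, 0, 21/65, -154/65]
R5 ← R5 + (28/65)·R4: [0, 0, 0, 0, 0]
4 nonzero rows, so the 5 vectors span a space of dimension 4.
Since 4 < 5, the vectors are linearly dependent.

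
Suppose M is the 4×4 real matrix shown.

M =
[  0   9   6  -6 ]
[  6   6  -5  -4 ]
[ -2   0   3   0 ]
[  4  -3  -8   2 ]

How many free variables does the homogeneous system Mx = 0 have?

Row reduce to echelon form.
Swap R1 ↔ R2
R3 ← R3 + (1/3)·R1: [0, 2, 4/3, -4/3]
R4 ← R4 − (2/3)·R1: [0, -7, -14/3, 14/3]
R3 ← R3 − (2/9)·R2: [0, 0, 0, 0]
R4 ← R4 + (7/9)·R2: [0, 0, 0, 0]
2 nonzero rows, so rank(M) = 2.
M has 4 columns; by rank–nullity, nullity = 4 − 2 = 2.

2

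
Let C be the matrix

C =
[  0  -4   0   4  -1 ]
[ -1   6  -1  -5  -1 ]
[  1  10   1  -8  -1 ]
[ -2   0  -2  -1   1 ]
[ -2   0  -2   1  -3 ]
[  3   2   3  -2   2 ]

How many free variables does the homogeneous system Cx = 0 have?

Row reduce to echelon form.
Swap R1 ↔ R2
R3 ← R3 + R1: [0, 16, 0, -13, -2]
R4 ← R4 − (2)·R1: [0, -12, 0, 9, 3]
R5 ← R5 − (2)·R1: [0, -12, 0, 11, -1]
R6 ← R6 + (3)·R1: [0, 20, 0, -17, -1]
R3 ← R3 + (4)·R2: [0, 0, 0, 3, -6]
R4 ← R4 − (3)·R2: [0, 0, 0, -3, 6]
R5 ← R5 − (3)·R2: [0, 0, 0, -1, 2]
R6 ← R6 + (5)·R2: [0, 0, 0, 3, -6]
R4 ← R4 + R3: [0, 0, 0, 0, 0]
R5 ← R5 + (1/3)·R3: [0, 0, 0, 0, 0]
R6 ← R6 − R3: [0, 0, 0, 0, 0]
3 nonzero rows, so rank(C) = 3.
C has 5 columns; by rank–nullity, nullity = 5 − 3 = 2.

2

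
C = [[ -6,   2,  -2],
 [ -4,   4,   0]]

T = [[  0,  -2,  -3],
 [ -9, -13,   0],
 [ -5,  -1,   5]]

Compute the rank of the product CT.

2

First compute CT:
[[ -8, -12,   8],
 [-36, -44,  12]]
Now row reduce the product.
R2 ← R2 − (9/2)·R1: [0, 10, -24]
2 nonzero rows, so rank(CT) = 2.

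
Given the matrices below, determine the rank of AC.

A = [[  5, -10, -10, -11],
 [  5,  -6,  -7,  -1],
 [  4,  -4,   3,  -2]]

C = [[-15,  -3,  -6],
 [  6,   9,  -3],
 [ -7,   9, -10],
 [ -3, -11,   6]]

First compute AC:
[[-32, -74,  34],
 [-59, -121,  52],
 [-99,   1, -54]]
Now row reduce the product.
R2 ← R2 − (59/32)·R1: [0, 247/16, -171/16]
R3 ← R3 − (99/32)·R1: [0, 3679/16, -2547/16]
R3 ← R3 − (283/19)·R2: [0, 0, 0]
2 nonzero rows, so rank(AC) = 2.

2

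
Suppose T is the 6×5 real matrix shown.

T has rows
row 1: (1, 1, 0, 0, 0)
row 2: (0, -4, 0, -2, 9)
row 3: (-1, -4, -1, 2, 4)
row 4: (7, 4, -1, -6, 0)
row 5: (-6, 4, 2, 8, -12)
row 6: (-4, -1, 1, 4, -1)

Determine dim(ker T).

Row reduce to echelon form.
R3 ← R3 + R1: [0, -3, -1, 2, 4]
R4 ← R4 − (7)·R1: [0, -3, -1, -6, 0]
R5 ← R5 + (6)·R1: [0, 10, 2, 8, -12]
R6 ← R6 + (4)·R1: [0, 3, 1, 4, -1]
R3 ← R3 − (3/4)·R2: [0, 0, -1, 7/2, -11/4]
R4 ← R4 − (3/4)·R2: [0, 0, -1, -9/2, -27/4]
R5 ← R5 + (5/2)·R2: [0, 0, 2, 3, 21/2]
R6 ← R6 + (3/4)·R2: [0, 0, 1, 5/2, 23/4]
R4 ← R4 − R3: [0, 0, 0, -8, -4]
R5 ← R5 + (2)·R3: [0, 0, 0, 10, 5]
R6 ← R6 + R3: [0, 0, 0, 6, 3]
R5 ← R5 + (5/4)·R4: [0, 0, 0, 0, 0]
R6 ← R6 + (3/4)·R4: [0, 0, 0, 0, 0]
4 nonzero rows, so rank(T) = 4.
T has 5 columns; by rank–nullity, nullity = 5 − 4 = 1.

1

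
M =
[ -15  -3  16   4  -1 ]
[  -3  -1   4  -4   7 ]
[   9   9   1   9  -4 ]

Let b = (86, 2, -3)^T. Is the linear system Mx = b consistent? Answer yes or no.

yes

Row reduce the augmented matrix [M | b].
R2 ← R2 − (1/5)·R1: [0, -2/5, 4/5, -24/5, 36/5, -76/5]
R3 ← R3 + (3/5)·R1: [0, 36/5, 53/5, 57/5, -23/5, 243/5]
R3 ← R3 + (18)·R2: [0, 0, 25, -75, 125, -225]
The echelon form has 3 nonzero rows, and every pivot lies in the first 5 columns, so rank(M) = rank([M|b]) = 3.
The system is consistent.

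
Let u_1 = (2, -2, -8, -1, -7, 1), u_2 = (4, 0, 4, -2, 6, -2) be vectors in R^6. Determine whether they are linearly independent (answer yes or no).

yes

Form the matrix with these vectors as rows and row reduce.
R2 ← R2 − (2)·R1: [0, 4, 20, 0, 20, -4]
2 nonzero rows, so the 2 vectors span a space of dimension 2.
Since 2 = 2, the vectors are linearly independent.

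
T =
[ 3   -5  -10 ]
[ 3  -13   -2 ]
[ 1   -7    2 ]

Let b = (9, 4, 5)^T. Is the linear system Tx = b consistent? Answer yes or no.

Row reduce the augmented matrix [T | b].
R2 ← R2 − R1: [0, -8, 8, -5]
R3 ← R3 − (1/3)·R1: [0, -16/3, 16/3, 2]
R3 ← R3 − (2/3)·R2: [0, 0, 0, 16/3]
The echelon form has 3 nonzero rows; the last pivot sits in the augmented column, so rank(T) = 2 but rank([T|b]) = 3.
Since the ranks differ, the system is inconsistent.

no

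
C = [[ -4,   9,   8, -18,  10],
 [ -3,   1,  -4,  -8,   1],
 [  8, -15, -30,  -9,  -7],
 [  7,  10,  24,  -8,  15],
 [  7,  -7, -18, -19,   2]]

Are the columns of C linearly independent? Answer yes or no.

Row reduce C to echelon form.
R2 ← R2 − (3/4)·R1: [0, -23/4, -10, 11/2, -13/2]
R3 ← R3 + (2)·R1: [0, 3, -14, -45, 13]
R4 ← R4 + (7/4)·R1: [0, 103/4, 38, -79/2, 65/2]
R5 ← R5 + (7/4)·R1: [0, 35/4, -4, -101/2, 39/2]
R3 ← R3 + (12/23)·R2: [0, 0, -442/23, -969/23, 221/23]
R4 ← R4 + (103/23)·R2: [0, 0, -156/23, -342/23, 78/23]
R5 ← R5 + (35/23)·R2: [0, 0, -442/23, -969/23, 221/23]
R4 ← R4 − (6/17)·R3: [0, 0, 0, 0, 0]
R5 ← R5 − R3: [0, 0, 0, 0, 0]
3 pivots among 5 columns.
Only 3 < 5 pivot columns, so the columns are linearly dependent.

no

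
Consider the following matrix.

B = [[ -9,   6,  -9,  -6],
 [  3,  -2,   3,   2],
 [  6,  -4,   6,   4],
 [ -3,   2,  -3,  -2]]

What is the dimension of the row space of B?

Row reduce to echelon form.
R2 ← R2 + (1/3)·R1: [0, 0, 0, 0]
R3 ← R3 + (2/3)·R1: [0, 0, 0, 0]
R4 ← R4 − (1/3)·R1: [0, 0, 0, 0]
Echelon form has 1 nonzero row, so rank(B) = 1.
The row space has dimension equal to the rank: 1.

1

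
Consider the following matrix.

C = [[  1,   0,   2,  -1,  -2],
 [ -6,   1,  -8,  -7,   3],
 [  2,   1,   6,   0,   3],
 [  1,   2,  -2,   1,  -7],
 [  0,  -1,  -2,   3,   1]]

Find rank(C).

Row reduce to echelon form.
R2 ← R2 + (6)·R1: [0, 1, 4, -13, -9]
R3 ← R3 − (2)·R1: [0, 1, 2, 2, 7]
R4 ← R4 − R1: [0, 2, -4, 2, -5]
R3 ← R3 − R2: [0, 0, -2, 15, 16]
R4 ← R4 − (2)·R2: [0, 0, -12, 28, 13]
R5 ← R5 + R2: [0, 0, 2, -10, -8]
R4 ← R4 − (6)·R3: [0, 0, 0, -62, -83]
R5 ← R5 + R3: [0, 0, 0, 5, 8]
R5 ← R5 + (5/62)·R4: [0, 0, 0, 0, 81/62]
Echelon form has 5 nonzero rows, so rank(C) = 5.

5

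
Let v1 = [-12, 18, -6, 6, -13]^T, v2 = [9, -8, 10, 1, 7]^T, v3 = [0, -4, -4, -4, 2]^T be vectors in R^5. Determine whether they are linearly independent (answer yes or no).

no

Form the matrix with these vectors as rows and row reduce.
R2 ← R2 + (3/4)·R1: [0, 11/2, 11/2, 11/2, -11/4]
R3 ← R3 + (8/11)·R2: [0, 0, 0, 0, 0]
2 nonzero rows, so the 3 vectors span a space of dimension 2.
Since 2 < 3, the vectors are linearly dependent.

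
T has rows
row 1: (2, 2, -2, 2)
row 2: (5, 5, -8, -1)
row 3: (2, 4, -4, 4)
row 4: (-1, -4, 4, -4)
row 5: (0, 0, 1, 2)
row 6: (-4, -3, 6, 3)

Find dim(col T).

Row reduce to echelon form.
R2 ← R2 − (5/2)·R1: [0, 0, -3, -6]
R3 ← R3 − R1: [0, 2, -2, 2]
R4 ← R4 + (1/2)·R1: [0, -3, 3, -3]
R6 ← R6 + (2)·R1: [0, 1, 2, 7]
Swap R2 ↔ R3
R4 ← R4 + (3/2)·R2: [0, 0, 0, 0]
R6 ← R6 − (1/2)·R2: [0, 0, 3, 6]
R5 ← R5 + (1/3)·R3: [0, 0, 0, 0]
R6 ← R6 + R3: [0, 0, 0, 0]
Echelon form has 3 nonzero rows, so rank(T) = 3.
The column space has dimension equal to the rank: 3.

3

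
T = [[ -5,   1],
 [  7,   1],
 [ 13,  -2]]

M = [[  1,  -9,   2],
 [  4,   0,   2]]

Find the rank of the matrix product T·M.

First compute TM:
[[ -1,  45,  -8],
 [ 11, -63,  16],
 [  5, -117,  22]]
Now row reduce the product.
R2 ← R2 + (11)·R1: [0, 432, -72]
R3 ← R3 + (5)·R1: [0, 108, -18]
R3 ← R3 − (1/4)·R2: [0, 0, 0]
2 nonzero rows, so rank(TM) = 2.

2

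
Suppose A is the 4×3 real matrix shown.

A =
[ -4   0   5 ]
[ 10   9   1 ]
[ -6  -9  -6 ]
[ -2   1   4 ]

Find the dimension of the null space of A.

1

Row reduce to echelon form.
R2 ← R2 + (5/2)·R1: [0, 9, 27/2]
R3 ← R3 − (3/2)·R1: [0, -9, -27/2]
R4 ← R4 − (1/2)·R1: [0, 1, 3/2]
R3 ← R3 + R2: [0, 0, 0]
R4 ← R4 − (1/9)·R2: [0, 0, 0]
2 nonzero rows, so rank(A) = 2.
A has 3 columns; by rank–nullity, nullity = 3 − 2 = 1.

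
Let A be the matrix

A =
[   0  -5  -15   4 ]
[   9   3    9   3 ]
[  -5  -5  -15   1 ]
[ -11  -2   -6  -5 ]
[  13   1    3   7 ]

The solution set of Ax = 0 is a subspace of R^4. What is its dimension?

Row reduce to echelon form.
Swap R1 ↔ R2
R3 ← R3 + (5/9)·R1: [0, -10/3, -10, 8/3]
R4 ← R4 + (11/9)·R1: [0, 5/3, 5, -4/3]
R5 ← R5 − (13/9)·R1: [0, -10/3, -10, 8/3]
R3 ← R3 − (2/3)·R2: [0, 0, 0, 0]
R4 ← R4 + (1/3)·R2: [0, 0, 0, 0]
R5 ← R5 − (2/3)·R2: [0, 0, 0, 0]
2 nonzero rows, so rank(A) = 2.
A has 4 columns; by rank–nullity, nullity = 4 − 2 = 2.

2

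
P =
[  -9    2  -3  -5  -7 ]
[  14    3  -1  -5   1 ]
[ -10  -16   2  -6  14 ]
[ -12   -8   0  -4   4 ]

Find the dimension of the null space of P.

Row reduce to echelon form.
R2 ← R2 + (14/9)·R1: [0, 55/9, -17/3, -115/9, -89/9]
R3 ← R3 − (10/9)·R1: [0, -164/9, 16/3, -4/9, 196/9]
R4 ← R4 − (4/3)·R1: [0, -32/3, 4, 8/3, 40/3]
R3 ← R3 + (164/55)·R2: [0, 0, -636/55, -424/11, -424/55]
R4 ← R4 + (96/55)·R2: [0, 0, -324/55, -216/11, -216/55]
R4 ← R4 − (27/53)·R3: [0, 0, 0, 0, 0]
3 nonzero rows, so rank(P) = 3.
P has 5 columns; by rank–nullity, nullity = 5 − 3 = 2.

2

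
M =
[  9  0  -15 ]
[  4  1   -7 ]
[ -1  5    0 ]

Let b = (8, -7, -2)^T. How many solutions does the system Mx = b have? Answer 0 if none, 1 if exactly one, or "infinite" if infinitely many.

Row reduce the augmented matrix [M | b].
R2 ← R2 − (4/9)·R1: [0, 1, -1/3, -95/9]
R3 ← R3 + (1/9)·R1: [0, 5, -5/3, -10/9]
R3 ← R3 − (5)·R2: [0, 0, 0, 155/3]
The echelon form has 3 nonzero rows; the last pivot sits in the augmented column, so rank(M) = 2 but rank([M|b]) = 3.
Since the ranks differ, the system is inconsistent.
It has no solutions.

0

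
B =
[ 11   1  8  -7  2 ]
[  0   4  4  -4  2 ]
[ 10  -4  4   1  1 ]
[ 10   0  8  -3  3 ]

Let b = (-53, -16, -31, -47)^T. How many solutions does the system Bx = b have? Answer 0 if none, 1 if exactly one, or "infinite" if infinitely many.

infinite

Row reduce the augmented matrix [B | b].
R3 ← R3 − (10/11)·R1: [0, -54/11, -36/11, 81/11, -9/11, 189/11]
R4 ← R4 − (10/11)·R1: [0, -10/11, 8/11, 37/11, 13/11, 13/11]
R3 ← R3 + (27/22)·R2: [0, 0, 18/11, 27/11, 18/11, -27/11]
R4 ← R4 + (5/22)·R2: [0, 0, 18/11, 27/11, 18/11, -27/11]
R4 ← R4 − R3: [0, 0, 0, 0, 0, 0]
The echelon form has 3 nonzero rows, and every pivot lies in the first 5 columns, so rank(B) = rank([B|b]) = 3.
The system is consistent.
rank = 3 < 5 unknowns, so there are infinitely many solutions.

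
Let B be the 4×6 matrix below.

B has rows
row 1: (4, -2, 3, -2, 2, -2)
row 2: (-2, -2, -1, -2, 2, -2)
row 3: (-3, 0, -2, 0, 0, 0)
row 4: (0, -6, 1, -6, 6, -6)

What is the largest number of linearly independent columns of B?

Row reduce to echelon form.
R2 ← R2 + (1/2)·R1: [0, -3, 1/2, -3, 3, -3]
R3 ← R3 + (3/4)·R1: [0, -3/2, 1/4, -3/2, 3/2, -3/2]
R3 ← R3 − (1/2)·R2: [0, 0, 0, 0, 0, 0]
R4 ← R4 − (2)·R2: [0, 0, 0, 0, 0, 0]
Echelon form has 2 nonzero rows, so rank(B) = 2.
The rank gives the maximum number of linearly independent columns: 2.

2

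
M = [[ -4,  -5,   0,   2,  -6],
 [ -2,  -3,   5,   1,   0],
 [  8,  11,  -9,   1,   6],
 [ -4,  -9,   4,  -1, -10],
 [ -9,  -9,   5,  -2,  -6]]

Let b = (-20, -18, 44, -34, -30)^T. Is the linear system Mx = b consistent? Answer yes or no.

Row reduce the augmented matrix [M | b].
R2 ← R2 − (1/2)·R1: [0, -1/2, 5, 0, 3, -8]
R3 ← R3 + (2)·R1: [0, 1, -9, 5, -6, 4]
R4 ← R4 − R1: [0, -4, 4, -3, -4, -14]
R5 ← R5 − (9/4)·R1: [0, 9/4, 5, -13/2, 15/2, 15]
R3 ← R3 + (2)·R2: [0, 0, 1, 5, 0, -12]
R4 ← R4 − (8)·R2: [0, 0, -36, -3, -28, 50]
R5 ← R5 + (9/2)·R2: [0, 0, 55/2, -13/2, 21, -21]
R4 ← R4 + (36)·R3: [0, 0, 0, 177, -28, -382]
R5 ← R5 − (55/2)·R3: [0, 0, 0, -144, 21, 309]
R5 ← R5 + (48/59)·R4: [0, 0, 0, 0, -105/59, -105/59]
The echelon form has 5 nonzero rows, and every pivot lies in the first 5 columns, so rank(M) = rank([M|b]) = 5.
The system is consistent.

yes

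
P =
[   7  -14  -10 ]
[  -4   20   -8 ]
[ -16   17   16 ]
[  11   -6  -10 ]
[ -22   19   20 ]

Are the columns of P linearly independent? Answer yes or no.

yes

Row reduce P to echelon form.
R2 ← R2 + (4/7)·R1: [0, 12, -96/7]
R3 ← R3 + (16/7)·R1: [0, -15, -48/7]
R4 ← R4 − (11/7)·R1: [0, 16, 40/7]
R5 ← R5 + (22/7)·R1: [0, -25, -80/7]
R3 ← R3 + (5/4)·R2: [0, 0, -24]
R4 ← R4 − (4/3)·R2: [0, 0, 24]
R5 ← R5 + (25/12)·R2: [0, 0, -40]
R4 ← R4 + R3: [0, 0, 0]
R5 ← R5 − (5/3)·R3: [0, 0, 0]
3 pivots among 3 columns.
Every column is a pivot column, so the columns are linearly independent.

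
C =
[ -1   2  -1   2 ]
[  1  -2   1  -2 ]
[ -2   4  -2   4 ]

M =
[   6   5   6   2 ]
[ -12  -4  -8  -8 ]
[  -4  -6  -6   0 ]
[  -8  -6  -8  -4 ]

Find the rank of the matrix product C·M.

1

First compute CM:
[[-42, -19, -32, -26],
 [ 42,  19,  32,  26],
 [-84, -38, -64, -52]]
Now row reduce the product.
R2 ← R2 + R1: [0, 0, 0, 0]
R3 ← R3 − (2)·R1: [0, 0, 0, 0]
1 nonzero row, so rank(CM) = 1.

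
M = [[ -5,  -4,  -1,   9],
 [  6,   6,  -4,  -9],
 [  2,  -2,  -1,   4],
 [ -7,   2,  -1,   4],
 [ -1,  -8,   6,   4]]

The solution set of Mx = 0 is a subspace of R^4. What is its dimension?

0

Row reduce to echelon form.
R2 ← R2 + (6/5)·R1: [0, 6/5, -26/5, 9/5]
R3 ← R3 + (2/5)·R1: [0, -18/5, -7/5, 38/5]
R4 ← R4 − (7/5)·R1: [0, 38/5, 2/5, -43/5]
R5 ← R5 − (1/5)·R1: [0, -36/5, 31/5, 11/5]
R3 ← R3 + (3)·R2: [0, 0, -17, 13]
R4 ← R4 − (19/3)·R2: [0, 0, 100/3, -20]
R5 ← R5 + (6)·R2: [0, 0, -25, 13]
R4 ← R4 + (100/51)·R3: [0, 0, 0, 280/51]
R5 ← R5 − (25/17)·R3: [0, 0, 0, -104/17]
R5 ← R5 + (39/35)·R4: [0, 0, 0, 0]
4 nonzero rows, so rank(M) = 4.
M has 4 columns; by rank–nullity, nullity = 4 − 4 = 0.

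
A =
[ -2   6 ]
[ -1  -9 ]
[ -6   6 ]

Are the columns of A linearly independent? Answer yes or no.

Row reduce A to echelon form.
R2 ← R2 − (1/2)·R1: [0, -12]
R3 ← R3 − (3)·R1: [0, -12]
R3 ← R3 − R2: [0, 0]
2 pivots among 2 columns.
Every column is a pivot column, so the columns are linearly independent.

yes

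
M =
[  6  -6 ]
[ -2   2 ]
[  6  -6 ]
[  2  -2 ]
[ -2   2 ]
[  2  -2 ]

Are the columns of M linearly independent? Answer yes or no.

no

Row reduce M to echelon form.
R2 ← R2 + (1/3)·R1: [0, 0]
R3 ← R3 − R1: [0, 0]
R4 ← R4 − (1/3)·R1: [0, 0]
R5 ← R5 + (1/3)·R1: [0, 0]
R6 ← R6 − (1/3)·R1: [0, 0]
1 pivot among 2 columns.
Only 1 < 2 pivot columns, so the columns are linearly dependent.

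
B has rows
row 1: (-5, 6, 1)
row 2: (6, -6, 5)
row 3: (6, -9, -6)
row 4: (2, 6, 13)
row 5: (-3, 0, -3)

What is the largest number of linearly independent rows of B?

Row reduce to echelon form.
R2 ← R2 + (6/5)·R1: [0, 6/5, 31/5]
R3 ← R3 + (6/5)·R1: [0, -9/5, -24/5]
R4 ← R4 + (2/5)·R1: [0, 42/5, 67/5]
R5 ← R5 − (3/5)·R1: [0, -18/5, -18/5]
R3 ← R3 + (3/2)·R2: [0, 0, 9/2]
R4 ← R4 − (7)·R2: [0, 0, -30]
R5 ← R5 + (3)·R2: [0, 0, 15]
R4 ← R4 + (20/3)·R3: [0, 0, 0]
R5 ← R5 − (10/3)·R3: [0, 0, 0]
Echelon form has 3 nonzero rows, so rank(B) = 3.
The rank gives the maximum number of linearly independent rows: 3.

3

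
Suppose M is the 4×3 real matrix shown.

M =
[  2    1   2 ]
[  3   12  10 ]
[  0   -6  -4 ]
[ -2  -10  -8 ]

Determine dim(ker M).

Row reduce to echelon form.
R2 ← R2 − (3/2)·R1: [0, 21/2, 7]
R4 ← R4 + R1: [0, -9, -6]
R3 ← R3 + (4/7)·R2: [0, 0, 0]
R4 ← R4 + (6/7)·R2: [0, 0, 0]
2 nonzero rows, so rank(M) = 2.
M has 3 columns; by rank–nullity, nullity = 3 − 2 = 1.

1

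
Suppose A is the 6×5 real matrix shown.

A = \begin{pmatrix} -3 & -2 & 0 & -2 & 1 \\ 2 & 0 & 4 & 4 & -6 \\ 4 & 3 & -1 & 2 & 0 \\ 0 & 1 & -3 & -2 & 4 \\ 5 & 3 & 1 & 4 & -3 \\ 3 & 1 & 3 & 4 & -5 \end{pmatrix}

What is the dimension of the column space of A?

Row reduce to echelon form.
R2 ← R2 + (2/3)·R1: [0, -4/3, 4, 8/3, -16/3]
R3 ← R3 + (4/3)·R1: [0, 1/3, -1, -2/3, 4/3]
R5 ← R5 + (5/3)·R1: [0, -1/3, 1, 2/3, -4/3]
R6 ← R6 + R1: [0, -1, 3, 2, -4]
R3 ← R3 + (1/4)·R2: [0, 0, 0, 0, 0]
R4 ← R4 + (3/4)·R2: [0, 0, 0, 0, 0]
R5 ← R5 − (1/4)·R2: [0, 0, 0, 0, 0]
R6 ← R6 − (3/4)·R2: [0, 0, 0, 0, 0]
Echelon form has 2 nonzero rows, so rank(A) = 2.
The column space has dimension equal to the rank: 2.

2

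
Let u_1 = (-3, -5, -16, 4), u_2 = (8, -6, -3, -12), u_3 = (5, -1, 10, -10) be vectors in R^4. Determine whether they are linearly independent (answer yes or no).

yes

Form the matrix with these vectors as rows and row reduce.
R2 ← R2 + (8/3)·R1: [0, -58/3, -137/3, -4/3]
R3 ← R3 + (5/3)·R1: [0, -28/3, -50/3, -10/3]
R3 ← R3 − (14/29)·R2: [0, 0, 156/29, -78/29]
3 nonzero rows, so the 3 vectors span a space of dimension 3.
Since 3 = 3, the vectors are linearly independent.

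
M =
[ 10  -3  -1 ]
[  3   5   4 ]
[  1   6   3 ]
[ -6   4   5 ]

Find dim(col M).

Row reduce to echelon form.
R2 ← R2 − (3/10)·R1: [0, 59/10, 43/10]
R3 ← R3 − (1/10)·R1: [0, 63/10, 31/10]
R4 ← R4 + (3/5)·R1: [0, 11/5, 22/5]
R3 ← R3 − (63/59)·R2: [0, 0, -88/59]
R4 ← R4 − (22/59)·R2: [0, 0, 165/59]
R4 ← R4 + (15/8)·R3: [0, 0, 0]
Echelon form has 3 nonzero rows, so rank(M) = 3.
The column space has dimension equal to the rank: 3.

3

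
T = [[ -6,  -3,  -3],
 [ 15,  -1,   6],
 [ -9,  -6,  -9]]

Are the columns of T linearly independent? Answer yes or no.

Row reduce T to echelon form.
R2 ← R2 + (5/2)·R1: [0, -17/2, -3/2]
R3 ← R3 − (3/2)·R1: [0, -3/2, -9/2]
R3 ← R3 − (3/17)·R2: [0, 0, -72/17]
3 pivots among 3 columns.
Every column is a pivot column, so the columns are linearly independent.

yes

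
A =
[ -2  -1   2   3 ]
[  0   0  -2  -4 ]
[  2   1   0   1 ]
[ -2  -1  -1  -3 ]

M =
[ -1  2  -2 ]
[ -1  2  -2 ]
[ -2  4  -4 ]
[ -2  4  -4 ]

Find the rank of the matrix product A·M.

1

First compute AM:
[[ -7,  14, -14],
 [ 12, -24,  24],
 [ -5,  10, -10],
 [ 11, -22,  22]]
Now row reduce the product.
R2 ← R2 + (12/7)·R1: [0, 0, 0]
R3 ← R3 − (5/7)·R1: [0, 0, 0]
R4 ← R4 + (11/7)·R1: [0, 0, 0]
1 nonzero row, so rank(AM) = 1.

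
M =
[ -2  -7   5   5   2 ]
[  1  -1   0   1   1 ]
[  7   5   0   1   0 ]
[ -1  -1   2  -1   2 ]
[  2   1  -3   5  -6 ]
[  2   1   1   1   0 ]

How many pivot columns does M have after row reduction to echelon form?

4

Row reduce to echelon form.
R2 ← R2 + (1/2)·R1: [0, -9/2, 5/2, 7/2, 2]
R3 ← R3 + (7/2)·R1: [0, -39/2, 35/2, 37/2, 7]
R4 ← R4 − (1/2)·R1: [0, 5/2, -1/2, -7/2, 1]
R5 ← R5 + R1: [0, -6, 2, 10, -4]
R6 ← R6 + R1: [0, -6, 6, 6, 2]
R3 ← R3 − (13/3)·R2: [0, 0, 20/3, 10/3, -5/3]
R4 ← R4 + (5/9)·R2: [0, 0, 8/9, -14/9, 19/9]
R5 ← R5 − (4/3)·R2: [0, 0, -4/3, 16/3, -20/3]
R6 ← R6 − (4/3)·R2: [0, 0, 8/3, 4/3, -2/3]
R4 ← R4 − (2/15)·R3: [0, 0, 0, -2, 7/3]
R5 ← R5 + (1/5)·R3: [0, 0, 0, 6, -7]
R6 ← R6 − (2/5)·R3: [0, 0, 0, 0, 0]
R5 ← R5 + (3)·R4: [0, 0, 0, 0, 0]
Echelon form has 4 nonzero rows, so rank(M) = 4.
Each nonzero row contributes one pivot column: 4 pivot columns.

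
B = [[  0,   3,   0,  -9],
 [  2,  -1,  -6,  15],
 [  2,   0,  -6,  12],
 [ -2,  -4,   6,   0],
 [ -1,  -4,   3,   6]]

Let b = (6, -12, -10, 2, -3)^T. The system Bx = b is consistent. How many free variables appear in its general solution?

Row reduce the augmented matrix [B | b].
Swap R1 ↔ R2
R3 ← R3 − R1: [0, 1, 0, -3, 2]
R4 ← R4 + R1: [0, -5, 0, 15, -10]
R5 ← R5 + (1/2)·R1: [0, -9/2, 0, 27/2, -9]
R3 ← R3 − (1/3)·R2: [0, 0, 0, 0, 0]
R4 ← R4 + (5/3)·R2: [0, 0, 0, 0, 0]
R5 ← R5 + (3/2)·R2: [0, 0, 0, 0, 0]
The echelon form has 2 nonzero rows, and every pivot lies in the first 4 columns, so rank(B) = rank([B|b]) = 2.
The system is consistent.
Free variables = (unknowns) − (rank) = 4 − 2 = 2.

2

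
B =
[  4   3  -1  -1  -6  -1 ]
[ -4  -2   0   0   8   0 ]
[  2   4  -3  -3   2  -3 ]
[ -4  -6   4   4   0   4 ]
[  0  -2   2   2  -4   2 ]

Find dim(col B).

Row reduce to echelon form.
R2 ← R2 + R1: [0, 1, -1, -1, 2, -1]
R3 ← R3 − (1/2)·R1: [0, 5/2, -5/2, -5/2, 5, -5/2]
R4 ← R4 + R1: [0, -3, 3, 3, -6, 3]
R3 ← R3 − (5/2)·R2: [0, 0, 0, 0, 0, 0]
R4 ← R4 + (3)·R2: [0, 0, 0, 0, 0, 0]
R5 ← R5 + (2)·R2: [0, 0, 0, 0, 0, 0]
Echelon form has 2 nonzero rows, so rank(B) = 2.
The column space has dimension equal to the rank: 2.

2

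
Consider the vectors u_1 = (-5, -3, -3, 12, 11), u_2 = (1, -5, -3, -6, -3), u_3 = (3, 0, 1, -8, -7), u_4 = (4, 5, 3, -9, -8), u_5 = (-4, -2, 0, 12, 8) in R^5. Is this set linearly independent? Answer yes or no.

Form the matrix with these vectors as rows and row reduce.
R2 ← R2 + (1/5)·R1: [0, -28/5, -18/5, -18/5, -4/5]
R3 ← R3 + (3/5)·R1: [0, -9/5, -4/5, -4/5, -2/5]
R4 ← R4 + (4/5)·R1: [0, 13/5, 3/5, 3/5, 4/5]
R5 ← R5 − (4/5)·R1: [0, 2/5, 12/5, 12/5, -4/5]
R3 ← R3 − (9/28)·R2: [0, 0, 5/14, 5/14, -1/7]
R4 ← R4 + (13/28)·R2: [0, 0, -15/14, -15/14, 3/7]
R5 ← R5 + (1/14)·R2: [0, 0, 15/7, 15/7, -6/7]
R4 ← R4 + (3)·R3: [0, 0, 0, 0, 0]
R5 ← R5 − (6)·R3: [0, 0, 0, 0, 0]
3 nonzero rows, so the 5 vectors span a space of dimension 3.
Since 3 < 5, the vectors are linearly dependent.

no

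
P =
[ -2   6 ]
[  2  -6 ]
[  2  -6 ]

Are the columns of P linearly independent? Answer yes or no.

no

Row reduce P to echelon form.
R2 ← R2 + R1: [0, 0]
R3 ← R3 + R1: [0, 0]
1 pivot among 2 columns.
Only 1 < 2 pivot columns, so the columns are linearly dependent.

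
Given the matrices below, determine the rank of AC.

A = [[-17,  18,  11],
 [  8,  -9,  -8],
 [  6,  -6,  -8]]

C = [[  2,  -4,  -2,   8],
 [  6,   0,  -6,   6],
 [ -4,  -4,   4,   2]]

First compute AC:
[[ 30,  24, -30,  -6],
 [ -6,   0,   6,  -6],
 [  8,   8,  -8,  -4]]
Now row reduce the product.
R2 ← R2 + (1/5)·R1: [0, 24/5, 0, -36/5]
R3 ← R3 − (4/15)·R1: [0, 8/5, 0, -12/5]
R3 ← R3 − (1/3)·R2: [0, 0, 0, 0]
2 nonzero rows, so rank(AC) = 2.

2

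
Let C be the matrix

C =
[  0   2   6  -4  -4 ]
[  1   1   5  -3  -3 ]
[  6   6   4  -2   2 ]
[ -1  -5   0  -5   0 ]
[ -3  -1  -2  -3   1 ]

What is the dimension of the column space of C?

4

Row reduce to echelon form.
Swap R1 ↔ R2
R3 ← R3 − (6)·R1: [0, 0, -26, 16, 20]
R4 ← R4 + R1: [0, -4, 5, -8, -3]
R5 ← R5 + (3)·R1: [0, 2, 13, -12, -8]
R4 ← R4 + (2)·R2: [0, 0, 17, -16, -11]
R5 ← R5 − R2: [0, 0, 7, -8, -4]
R4 ← R4 + (17/26)·R3: [0, 0, 0, -72/13, 27/13]
R5 ← R5 + (7/26)·R3: [0, 0, 0, -48/13, 18/13]
R5 ← R5 − (2/3)·R4: [0, 0, 0, 0, 0]
Echelon form has 4 nonzero rows, so rank(C) = 4.
The column space has dimension equal to the rank: 4.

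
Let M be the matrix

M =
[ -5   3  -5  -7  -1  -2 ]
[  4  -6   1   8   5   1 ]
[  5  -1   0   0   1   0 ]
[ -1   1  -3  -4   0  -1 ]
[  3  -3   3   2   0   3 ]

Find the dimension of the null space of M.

2

Row reduce to echelon form.
R2 ← R2 + (4/5)·R1: [0, -18/5, -3, 12/5, 21/5, -3/5]
R3 ← R3 + R1: [0, 2, -5, -7, 0, -2]
R4 ← R4 − (1/5)·R1: [0, 2/5, -2, -13/5, 1/5, -3/5]
R5 ← R5 + (3/5)·R1: [0, -6/5, 0, -11/5, -3/5, 9/5]
R3 ← R3 + (5/9)·R2: [0, 0, -20/3, -17/3, 7/3, -7/3]
R4 ← R4 + (1/9)·R2: [0, 0, -7/3, -7/3, 2/3, -2/3]
R5 ← R5 − (1/3)·R2: [0, 0, 1, -3, -2, 2]
R4 ← R4 − (7/20)·R3: [0, 0, 0, -7/20, -3/20, 3/20]
R5 ← R5 + (3/20)·R3: [0, 0, 0, -77/20, -33/20, 33/20]
R5 ← R5 − (11)·R4: [0, 0, 0, 0, 0, 0]
4 nonzero rows, so rank(M) = 4.
M has 6 columns; by rank–nullity, nullity = 6 − 4 = 2.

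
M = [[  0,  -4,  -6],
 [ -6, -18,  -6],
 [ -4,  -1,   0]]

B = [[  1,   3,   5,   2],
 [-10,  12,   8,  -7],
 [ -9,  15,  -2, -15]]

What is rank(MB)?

First compute MB:
[[ 94, -138, -20, 118],
 [228, -324, -162, 204],
 [  6, -24, -28,  -1]]
Now row reduce the product.
R2 ← R2 − (114/47)·R1: [0, 504/47, -5334/47, -3864/47]
R3 ← R3 − (3/47)·R1: [0, -714/47, -1256/47, -401/47]
R3 ← R3 + (17/12)·R2: [0, 0, -375/2, -125]
3 nonzero rows, so rank(MB) = 3.

3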